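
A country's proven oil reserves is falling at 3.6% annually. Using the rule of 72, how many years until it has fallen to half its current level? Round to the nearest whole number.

The rule works in reverse for decay: 72/3.6 ≈ 20.00 years to halve.

about 20 years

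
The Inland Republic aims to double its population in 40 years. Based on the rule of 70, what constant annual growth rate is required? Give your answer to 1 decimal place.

approximately 1.8%

70 / 40 ≈ 1.75, so about 1.8% a year.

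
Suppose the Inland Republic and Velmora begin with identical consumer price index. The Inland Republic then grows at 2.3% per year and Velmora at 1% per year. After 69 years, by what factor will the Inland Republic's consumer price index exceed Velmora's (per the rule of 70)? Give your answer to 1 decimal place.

Rate gap = 2.3% − 1% = 1.3 points.
The ratio doubles every 70/1.3 ≈ 53.85 years.
69/53.85 ≈ 1.28 doublings → ratio ≈ 2^1.28 ≈ 2.4.

approximately 2.4 times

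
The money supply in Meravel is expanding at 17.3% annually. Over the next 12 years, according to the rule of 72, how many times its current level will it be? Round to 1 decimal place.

Doubling time ≈ 72/17.3 = 4.16 years.
12 years / 4.16 ≈ 2.88 doublings → factor 2^2.88 ≈ 7.4.

around 7.4 times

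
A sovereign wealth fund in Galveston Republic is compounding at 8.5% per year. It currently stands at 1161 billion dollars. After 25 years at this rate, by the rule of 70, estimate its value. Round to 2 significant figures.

≈ 9500 billion dollars

Doubling time ≈ 70/8.5 = 8.24 years.
25 years is 25/8.24 ≈ 3.03 doublings, a factor of 2^3.03 ≈ 8.17.
1161 × 8.17 ≈ 9500 billion dollars.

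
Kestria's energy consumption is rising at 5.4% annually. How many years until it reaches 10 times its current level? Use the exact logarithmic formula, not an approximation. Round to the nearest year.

t = ln(10) / ln(1 + 0.054) = 2.3026 / 0.052592 ≈ 43.78.
≈ 44 years.

44 years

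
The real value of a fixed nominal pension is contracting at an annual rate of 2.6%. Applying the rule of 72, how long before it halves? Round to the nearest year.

Halving time ≈ 72 / 2.6 = 27.69 → 28 years.

roughly 28 years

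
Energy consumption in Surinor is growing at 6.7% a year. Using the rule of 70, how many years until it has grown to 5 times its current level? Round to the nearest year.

roughly 24 years

Doubling time ≈ 70/6.7 = 10.45 years.
Reaching 5× takes log₂(5) ≈ 2.32 doublings.
2.32 × 10.45 ≈ 24 years.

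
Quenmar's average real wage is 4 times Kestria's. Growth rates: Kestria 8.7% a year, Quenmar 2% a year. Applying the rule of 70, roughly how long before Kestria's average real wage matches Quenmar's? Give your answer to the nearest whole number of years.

What matters is the difference: 6.7 pp.
Rule of 70 on the gap: the ratio halves every 70/6.7 ≈ 10.45 years.
A 4 times gap closes after 2 halvings: 2 × 10.45 ≈ 21 years.

about 21 years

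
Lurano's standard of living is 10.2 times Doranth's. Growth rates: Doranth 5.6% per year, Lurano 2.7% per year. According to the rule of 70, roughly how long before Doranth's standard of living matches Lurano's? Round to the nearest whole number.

Doranth gains on Lurano at 5.6% − 2.7% = 2.9 points a year.
At that relative rate the gap halves every 70/2.9 ≈ 24.14 years.
A 10.2 times gap takes log₂(10.2) ≈ 3.35 halvings to close: 3.35 × 24.14 ≈ 81 years.

about 81 years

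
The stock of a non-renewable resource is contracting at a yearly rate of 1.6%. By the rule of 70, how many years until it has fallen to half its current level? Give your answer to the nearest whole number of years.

≈ 44 years

The rule works in reverse for decay: 70/1.6 ≈ 43.75 years to halve.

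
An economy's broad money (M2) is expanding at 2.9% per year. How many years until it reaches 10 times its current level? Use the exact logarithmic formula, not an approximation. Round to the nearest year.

t = ln(10) / ln(1 + 0.029) = 2.3026 / 0.028587 ≈ 80.55.
≈ 81 years.

81 years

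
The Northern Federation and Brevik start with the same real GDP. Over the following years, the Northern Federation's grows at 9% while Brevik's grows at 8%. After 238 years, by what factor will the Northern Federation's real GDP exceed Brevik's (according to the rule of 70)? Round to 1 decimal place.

around 10.6 times

Only the 1-point difference matters.
70/1 ≈ 70.00 years per doubling of the ratio; 238 years gives 3.40 doublings, so ≈ 10.6×.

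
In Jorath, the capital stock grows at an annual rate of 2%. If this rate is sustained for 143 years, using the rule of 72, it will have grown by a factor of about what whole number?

Doubling time ≈ 72/2 = 36.00 years.
143/36.00 ≈ 4 doublings, so about 2^4 = 16×.

about 16 times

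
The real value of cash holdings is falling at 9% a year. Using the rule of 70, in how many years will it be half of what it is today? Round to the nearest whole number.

The rule works in reverse for decay: 70/9 ≈ 7.78 years to halve.

around 8 years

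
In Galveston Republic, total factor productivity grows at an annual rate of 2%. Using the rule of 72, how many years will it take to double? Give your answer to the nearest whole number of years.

Doubling time ≈ 72 / 2 = 36.00 years.

approximately 36 years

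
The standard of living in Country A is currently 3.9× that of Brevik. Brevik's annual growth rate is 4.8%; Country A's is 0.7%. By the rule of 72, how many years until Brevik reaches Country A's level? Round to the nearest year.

Brevik gains on Country A at 4.8% − 0.7% = 4.1 points a year.
At that relative rate the gap halves every 72/4.1 ≈ 17.56 years.
A 3.9× gap takes log₂(3.9) ≈ 1.96 halvings to close: 1.96 × 17.56 ≈ 34 years.

roughly 34 years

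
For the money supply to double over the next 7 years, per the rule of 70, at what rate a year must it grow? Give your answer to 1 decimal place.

≈ 10.0%

70 / 7 ≈ 10.00, so about 10.0% a year.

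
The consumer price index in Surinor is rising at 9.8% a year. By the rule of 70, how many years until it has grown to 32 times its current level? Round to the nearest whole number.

approximately 36 years

At 9.8% it doubles every 70/9.8 ≈ 7.14 years.
Getting to 32× needs 5 doublings: 5 × 7.14 ≈ 36 years.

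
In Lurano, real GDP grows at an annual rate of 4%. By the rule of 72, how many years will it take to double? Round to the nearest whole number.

At 4%, doubling takes about 72/4 = 18.00 years.

approximately 18 years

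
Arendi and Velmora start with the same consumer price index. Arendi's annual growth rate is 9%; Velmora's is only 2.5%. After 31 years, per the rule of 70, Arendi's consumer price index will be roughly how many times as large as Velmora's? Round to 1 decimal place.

approximately 7.4 times

Only the 6.5-point difference matters.
70/6.5 ≈ 10.77 years per doubling of the ratio; 31 years gives 2.88 doublings, so ≈ 7.4×.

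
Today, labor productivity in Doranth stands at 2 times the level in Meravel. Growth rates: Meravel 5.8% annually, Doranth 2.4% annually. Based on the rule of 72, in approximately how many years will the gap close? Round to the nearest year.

The growth-rate gap is 5.8% − 2.4% = 3.4 percentage points.
So the ratio between them halves every 72/3.4 ≈ 21.18 years.
A 2 times gap closes after 1 halving: 1 × 21.18 ≈ 21 years.

around 21 years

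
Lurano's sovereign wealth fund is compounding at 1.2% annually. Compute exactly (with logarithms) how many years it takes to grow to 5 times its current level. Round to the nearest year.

t = ln(5) / ln(1 + 0.012) = 1.6094 / 0.011929 ≈ 134.91.
≈ 135 years.

135 years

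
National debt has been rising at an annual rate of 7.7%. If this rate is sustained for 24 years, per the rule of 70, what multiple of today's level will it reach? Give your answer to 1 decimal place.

approximately 6.2 times

Doubles every ≈ 9.09 years (70/7.7).
24 years is 2.64 doublings; 2^2.64 ≈ 6.2×.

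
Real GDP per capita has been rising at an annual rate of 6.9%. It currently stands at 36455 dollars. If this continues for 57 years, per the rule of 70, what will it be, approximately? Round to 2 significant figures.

approximately 1800000 dollars

It doubles every 70/6.9 ≈ 10.14 years, so 57 years is 5.62 doublings.
2^5.62 ≈ 49.18; 36455 × 49.18 ≈ 1800000 dollars.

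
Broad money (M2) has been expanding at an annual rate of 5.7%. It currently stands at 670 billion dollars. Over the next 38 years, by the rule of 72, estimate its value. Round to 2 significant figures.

Doubling time ≈ 72/5.7 = 12.63 years.
38 years is 38/12.63 ≈ 3.01 doublings, a factor of 2^3.01 ≈ 8.06.
670 × 8.06 ≈ 5400 billion dollars.

roughly 5400 billion dollars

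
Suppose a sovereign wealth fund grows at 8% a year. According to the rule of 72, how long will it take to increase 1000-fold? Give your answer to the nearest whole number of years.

90 years

Doubling time ≈ 72/8 = 9.00 years.
1000× is log₂ 1000 ≈ 9.97 doublings, so ≈ 9.97 × 9.00 = 90 years.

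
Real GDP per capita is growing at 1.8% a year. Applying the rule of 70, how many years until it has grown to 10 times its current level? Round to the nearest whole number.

Doubling time ≈ 70/1.8 = 38.89 years.
Reaching 10× takes log₂(10) ≈ 3.32 doublings.
3.32 × 38.89 ≈ 129 years.

≈ 129 years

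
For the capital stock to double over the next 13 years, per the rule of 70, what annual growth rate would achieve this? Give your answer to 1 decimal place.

70 / 13 ≈ 5.38, so about 5.4% annually.

around 5.4%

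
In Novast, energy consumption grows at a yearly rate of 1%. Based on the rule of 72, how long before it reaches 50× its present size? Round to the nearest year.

approximately 406 years

Doubling time ≈ 72/1 = 72.00 years.
Reaching 50× takes log₂(50) ≈ 5.64 doublings.
5.64 × 72.00 ≈ 406 years.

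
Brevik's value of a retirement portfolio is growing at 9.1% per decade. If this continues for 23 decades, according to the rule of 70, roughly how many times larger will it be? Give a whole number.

Doubling time ≈ 70/9.1 = 7.69 decades.
23/7.69 ≈ 3 doublings, so about 2^3 = 8×.

around 8 times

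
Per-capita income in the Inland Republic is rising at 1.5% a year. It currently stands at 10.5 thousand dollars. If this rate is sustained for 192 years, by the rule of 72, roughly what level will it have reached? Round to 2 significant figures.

around 170 thousand dollars

It doubles every 72/1.5 ≈ 48.00 years, so 192 years is 4.00 doublings.
2^4.00 ≈ 16.00; 10.5 × 16.00 ≈ 170 thousand dollars.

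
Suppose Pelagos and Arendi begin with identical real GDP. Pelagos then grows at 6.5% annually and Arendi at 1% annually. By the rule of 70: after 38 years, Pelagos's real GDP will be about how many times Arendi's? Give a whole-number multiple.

Only the 5.5-point difference matters.
70/5.5 ≈ 12.73 years per doubling of the ratio; 38 years gives 2.99 doublings, so ≈ 8×.

around 8 times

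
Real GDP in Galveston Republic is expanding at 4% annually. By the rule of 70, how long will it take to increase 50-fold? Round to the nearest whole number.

roughly 99 years

At 4% it doubles every 70/4 ≈ 17.50 years.
Reaching 50× takes log₂(50) ≈ 5.64 doublings.
5.64 × 17.50 ≈ 99 years.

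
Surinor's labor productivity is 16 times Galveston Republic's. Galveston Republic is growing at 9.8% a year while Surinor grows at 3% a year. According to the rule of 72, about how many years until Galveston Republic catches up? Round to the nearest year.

around 42 years

Galveston Republic gains on Surinor at 9.8% − 3% = 6.8 points a year.
At that relative rate the gap halves every 72/6.8 ≈ 10.59 years.
A 16 times gap closes after 4 halvings: 4 × 10.59 ≈ 42 years.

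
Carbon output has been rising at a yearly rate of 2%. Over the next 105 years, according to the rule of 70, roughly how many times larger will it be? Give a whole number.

Doubling time ≈ 70/2 = 35.00 years.
105/35.00 ≈ 3 doublings, so about 2^3 = 8×.

8 times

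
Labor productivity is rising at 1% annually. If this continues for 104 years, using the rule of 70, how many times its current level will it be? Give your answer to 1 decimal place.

Doubles every ≈ 70.00 years (70/1).
104 years is 1.49 doublings; 2^1.49 ≈ 2.8×.

around 2.8 times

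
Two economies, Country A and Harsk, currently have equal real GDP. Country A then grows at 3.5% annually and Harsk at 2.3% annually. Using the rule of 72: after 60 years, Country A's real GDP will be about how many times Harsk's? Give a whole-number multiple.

≈ 2 times

Country A pulls ahead at 1.2 pp per year, so the ratio doubles every 72/1.2 ≈ 60.00 years.
In 60 years that's 1.00 doublings: 2^1.00 ≈ 2.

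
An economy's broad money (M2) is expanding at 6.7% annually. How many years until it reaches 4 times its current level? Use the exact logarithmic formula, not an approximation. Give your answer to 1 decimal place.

t = ln(4) / ln(1 + 0.067) = 1.3863 / 0.064851 ≈ 21.38.

21.4 years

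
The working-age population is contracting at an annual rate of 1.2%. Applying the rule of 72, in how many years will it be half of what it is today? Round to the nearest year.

60 years

The rule works in reverse for decay: 72/1.2 ≈ 60.00 years to halve.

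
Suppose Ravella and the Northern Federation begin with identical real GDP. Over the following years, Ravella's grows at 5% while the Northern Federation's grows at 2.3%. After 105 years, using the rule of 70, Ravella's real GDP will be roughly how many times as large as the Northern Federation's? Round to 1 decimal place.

Rate gap = 5% − 2.3% = 2.7 points.
The ratio doubles every 70/2.7 ≈ 25.93 years.
105/25.93 ≈ 4.05 doublings → ratio ≈ 2^4.05 ≈ 16.6.

≈ 16.6 times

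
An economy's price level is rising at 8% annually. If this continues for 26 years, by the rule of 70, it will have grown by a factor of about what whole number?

70/8 ≈ 8.75 years per doubling.
26 years fits 3 doublings: 2^3 = 8.

about 8 times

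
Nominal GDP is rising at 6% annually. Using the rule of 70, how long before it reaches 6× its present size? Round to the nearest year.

At 6% it doubles every 70/6 ≈ 11.67 years.
Reaching 6× takes log₂(6) ≈ 2.58 doublings.
2.58 × 11.67 ≈ 30 years.

roughly 30 years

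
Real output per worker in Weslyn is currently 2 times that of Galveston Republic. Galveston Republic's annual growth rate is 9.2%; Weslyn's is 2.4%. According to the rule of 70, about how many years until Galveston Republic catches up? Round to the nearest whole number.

Galveston Republic gains on Weslyn at 9.2% − 2.4% = 6.8 points a year.
At that relative rate the gap halves every 70/6.8 ≈ 10.29 years.
A 2 times gap closes after 1 halving: 1 × 10.29 ≈ 10 years.

10 years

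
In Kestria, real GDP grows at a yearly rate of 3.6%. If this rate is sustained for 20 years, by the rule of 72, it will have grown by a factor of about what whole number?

≈ 2 times

Doubling time ≈ 72/3.6 = 20.00 years.
20/20.00 ≈ 1 doubling, so about 2^1 = 2×.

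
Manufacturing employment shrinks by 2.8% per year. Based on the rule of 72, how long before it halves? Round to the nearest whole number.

roughly 26 years

Halving time ≈ 72 / 2.8 = 25.71 → 26 years.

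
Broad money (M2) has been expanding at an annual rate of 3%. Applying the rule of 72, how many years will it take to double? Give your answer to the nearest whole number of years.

roughly 24 years

At 3%, doubling takes about 72/3 = 24.00 years.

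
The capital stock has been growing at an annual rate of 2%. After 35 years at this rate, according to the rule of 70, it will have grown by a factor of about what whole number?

70/2 ≈ 35.00 years per doubling.
35 years fits 1 doubling: 2^1 = 2.

about 2 times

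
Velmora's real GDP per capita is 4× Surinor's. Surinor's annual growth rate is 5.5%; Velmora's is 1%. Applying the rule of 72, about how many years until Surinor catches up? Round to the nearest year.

What matters is the difference: 4.5 pp.
Rule of 72 on the gap: the ratio halves every 72/4.5 ≈ 16.00 years.
A 4× gap closes after 2 halvings: 2 × 16.00 ≈ 32 years.

≈ 32 years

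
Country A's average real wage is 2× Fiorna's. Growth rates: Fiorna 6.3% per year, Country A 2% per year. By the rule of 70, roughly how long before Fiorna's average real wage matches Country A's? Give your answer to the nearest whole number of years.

about 16 years

The growth-rate gap is 6.3% − 2% = 4.3 percentage points.
So the ratio between them halves every 70/4.3 ≈ 16.28 years.
A 2× gap closes after 1 halving: 1 × 16.28 ≈ 16 years.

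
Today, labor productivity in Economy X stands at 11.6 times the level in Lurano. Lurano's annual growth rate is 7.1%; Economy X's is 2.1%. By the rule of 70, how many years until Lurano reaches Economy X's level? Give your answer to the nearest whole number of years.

What matters is the difference: 5 pp.
Rule of 70 on the gap: the ratio halves every 70/5 ≈ 14.00 years.
An 11.6 times gap takes log₂(11.6) ≈ 3.54 halvings to close: 3.54 × 14.00 ≈ 50 years.

about 50 years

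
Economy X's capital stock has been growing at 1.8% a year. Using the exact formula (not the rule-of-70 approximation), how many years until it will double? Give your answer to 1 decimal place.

t = ln(2) / ln(1 + 0.018) = 0.6931 / 0.017840 ≈ 38.85.

38.9 years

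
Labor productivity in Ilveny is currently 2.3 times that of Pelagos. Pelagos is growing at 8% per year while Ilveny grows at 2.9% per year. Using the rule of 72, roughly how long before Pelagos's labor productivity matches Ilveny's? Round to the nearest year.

17 years

The growth-rate gap is 8% − 2.9% = 5.1 percentage points.
So the ratio between them halves every 72/5.1 ≈ 14.12 years.
A 2.3 times gap takes log₂(2.3) ≈ 1.20 halvings to close: 1.20 × 14.12 ≈ 17 years.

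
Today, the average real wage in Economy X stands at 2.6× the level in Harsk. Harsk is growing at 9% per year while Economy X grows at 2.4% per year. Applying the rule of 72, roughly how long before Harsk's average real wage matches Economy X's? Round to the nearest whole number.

around 15 years

The growth-rate gap is 9% − 2.4% = 6.6 percentage points.
So the ratio between them halves every 72/6.6 ≈ 10.91 years.
A 2.6× gap takes log₂(2.6) ≈ 1.38 halvings to close: 1.38 × 10.91 ≈ 15 years.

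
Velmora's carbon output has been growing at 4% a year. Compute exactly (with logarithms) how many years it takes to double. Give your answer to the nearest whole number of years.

18 years

t = ln(2) / ln(1 + 0.04) = 0.6931 / 0.039221 ≈ 17.67.
≈ 18 years.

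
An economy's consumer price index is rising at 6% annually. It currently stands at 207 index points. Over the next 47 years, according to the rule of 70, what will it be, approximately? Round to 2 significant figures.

roughly 3400 index points

It doubles every 70/6 ≈ 11.67 years, so 47 years is 4.03 doublings.
2^4.03 ≈ 16.34; 207 × 16.34 ≈ 3400 index points.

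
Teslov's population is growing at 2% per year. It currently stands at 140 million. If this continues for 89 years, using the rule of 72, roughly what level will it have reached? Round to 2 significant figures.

Doubling time ≈ 72/2 = 36.00 years.
89 years is 89/36.00 ≈ 2.47 doublings, a factor of 2^2.47 ≈ 5.54.
140 × 5.54 ≈ 780 million.

780 million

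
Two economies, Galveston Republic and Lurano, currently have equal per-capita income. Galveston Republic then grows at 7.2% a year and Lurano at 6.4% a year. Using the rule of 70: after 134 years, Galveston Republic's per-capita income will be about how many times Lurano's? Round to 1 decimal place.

Rate gap = 7.2% − 6.4% = 0.8 points.
The ratio doubles every 70/0.8 ≈ 87.50 years.
134/87.50 ≈ 1.53 doublings → ratio ≈ 2^1.53 ≈ 2.9.

about 2.9 times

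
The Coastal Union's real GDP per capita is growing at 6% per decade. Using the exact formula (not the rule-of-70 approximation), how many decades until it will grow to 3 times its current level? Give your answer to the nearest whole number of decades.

19 decades

t = ln(3) / ln(1 + 0.06) = 1.0986 / 0.058269 ≈ 18.85.
≈ 19 decades.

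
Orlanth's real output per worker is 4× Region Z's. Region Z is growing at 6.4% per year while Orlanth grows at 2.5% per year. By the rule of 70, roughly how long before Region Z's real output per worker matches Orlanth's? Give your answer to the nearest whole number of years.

The growth-rate gap is 6.4% − 2.5% = 3.9 percentage points.
So the ratio between them halves every 70/3.9 ≈ 17.95 years.
A 4× gap closes after 2 halvings: 2 × 17.95 ≈ 36 years.

approximately 36 years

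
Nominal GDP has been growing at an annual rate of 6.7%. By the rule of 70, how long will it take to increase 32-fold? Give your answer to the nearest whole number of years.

≈ 52 years

Doubling time ≈ 70/6.7 = 10.45 years.
Getting to 32× needs 5 doublings: 5 × 10.45 ≈ 52 years.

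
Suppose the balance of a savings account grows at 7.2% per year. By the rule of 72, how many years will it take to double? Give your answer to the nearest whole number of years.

around 10 years

At 7.2%, doubling takes about 72/7.2 = 10.00 years.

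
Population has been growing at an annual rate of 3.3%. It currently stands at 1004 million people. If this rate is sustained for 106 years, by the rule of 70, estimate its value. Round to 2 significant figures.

about 32000 million people

It doubles every 70/3.3 ≈ 21.21 years, so 106 years is 5.00 doublings.
2^5.00 ≈ 32.00; 1004 × 32.00 ≈ 32000 million people.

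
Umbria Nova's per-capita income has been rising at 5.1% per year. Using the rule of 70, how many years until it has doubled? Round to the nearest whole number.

Doubling time ≈ 70 / 5.1 = 13.73 years.

around 14 years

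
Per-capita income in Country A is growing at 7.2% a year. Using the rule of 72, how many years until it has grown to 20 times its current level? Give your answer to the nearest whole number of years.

about 43 years

At 7.2% it doubles every 72/7.2 ≈ 10.00 years.
20× is log₂ 20 ≈ 4.32 doublings, so ≈ 4.32 × 10.00 = 43 years.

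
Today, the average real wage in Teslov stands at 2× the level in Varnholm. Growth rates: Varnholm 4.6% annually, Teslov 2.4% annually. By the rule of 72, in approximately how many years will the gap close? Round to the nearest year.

about 33 years

Varnholm gains on Teslov at 4.6% − 2.4% = 2.2 points a year.
At that relative rate the gap halves every 72/2.2 ≈ 32.73 years.
A 2× gap closes after 1 halving: 1 × 32.73 ≈ 33 years.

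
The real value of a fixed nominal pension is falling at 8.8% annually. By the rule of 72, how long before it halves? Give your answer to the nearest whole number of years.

8 years

Halving time ≈ 72 / 8.8 = 8.18 → 8 years.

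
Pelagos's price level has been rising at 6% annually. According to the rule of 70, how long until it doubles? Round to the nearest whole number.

At 6%, doubling takes about 70/6 = 11.67 years.

around 12 years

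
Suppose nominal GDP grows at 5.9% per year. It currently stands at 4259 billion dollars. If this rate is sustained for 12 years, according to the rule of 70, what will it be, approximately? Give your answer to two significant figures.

Doubling time ≈ 70/5.9 = 11.86 years.
12 years is 12/11.86 ≈ 1.01 doublings, a factor of 2^1.01 ≈ 2.01.
4259 × 2.01 ≈ 8600 billion dollars.

about 8600 billion dollars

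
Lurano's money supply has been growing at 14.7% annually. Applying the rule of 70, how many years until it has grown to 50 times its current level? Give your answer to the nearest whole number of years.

about 27 years

One doubling takes 70/14.7 = 4.76 years.
Reaching 50× takes log₂(50) ≈ 5.64 doublings.
5.64 × 4.76 ≈ 27 years.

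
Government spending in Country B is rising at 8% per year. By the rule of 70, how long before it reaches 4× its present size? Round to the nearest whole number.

18 years

Doubling time ≈ 70/8 = 8.75 years.
4× is 2 doublings, so 2 × 8.75 ≈ 18 years.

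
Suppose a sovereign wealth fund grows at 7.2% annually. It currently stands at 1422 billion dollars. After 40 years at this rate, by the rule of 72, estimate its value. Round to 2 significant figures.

23000 billion dollars

It doubles every 72/7.2 ≈ 10.00 years, so 40 years is 4.00 doublings.
2^4.00 ≈ 16.00; 1422 × 16.00 ≈ 23000 billion dollars.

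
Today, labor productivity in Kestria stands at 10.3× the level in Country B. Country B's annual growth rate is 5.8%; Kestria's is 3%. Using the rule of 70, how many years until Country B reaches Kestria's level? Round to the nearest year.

≈ 84 years

Country B gains on Kestria at 5.8% − 3% = 2.8 points a year.
At that relative rate the gap halves every 70/2.8 ≈ 25.00 years.
A 10.3× gap takes log₂(10.3) ≈ 3.36 halvings to close: 3.36 × 25.00 ≈ 84 years.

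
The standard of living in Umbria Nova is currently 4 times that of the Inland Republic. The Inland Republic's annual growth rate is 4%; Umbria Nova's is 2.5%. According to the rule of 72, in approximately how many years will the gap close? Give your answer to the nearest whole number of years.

≈ 96 years

The growth-rate gap is 4% − 2.5% = 1.5 percentage points.
So the ratio between them halves every 72/1.5 ≈ 48.00 years.
A 4 times gap closes after 2 halvings: 2 × 48.00 ≈ 96 years.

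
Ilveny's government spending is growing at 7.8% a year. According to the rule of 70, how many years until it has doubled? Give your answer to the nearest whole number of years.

approximately 9 years

At 7.8%, doubling takes about 70/7.8 = 8.97 years.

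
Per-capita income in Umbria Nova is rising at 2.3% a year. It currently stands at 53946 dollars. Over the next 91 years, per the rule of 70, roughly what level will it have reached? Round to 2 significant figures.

Doubling time ≈ 70/2.3 = 30.43 years.
91 years is 91/30.43 ≈ 2.99 doublings, a factor of 2^2.99 ≈ 7.94.
53946 × 7.94 ≈ 430000 dollars.

roughly 430000 dollars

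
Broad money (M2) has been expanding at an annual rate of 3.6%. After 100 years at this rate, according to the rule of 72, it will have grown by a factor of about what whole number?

Doubling time ≈ 72/3.6 = 20.00 years.
100/20.00 ≈ 5 doublings, so about 2^5 = 32×.

about 32 times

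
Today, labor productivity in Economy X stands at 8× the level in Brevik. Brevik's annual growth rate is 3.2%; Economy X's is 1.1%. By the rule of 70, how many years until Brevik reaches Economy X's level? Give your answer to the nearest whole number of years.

What matters is the difference: 2.1 pp.
Rule of 70 on the gap: the ratio halves every 70/2.1 ≈ 33.33 years.
An 8× gap closes after 3 halvings: 3 × 33.33 ≈ 100 years.

about 100 years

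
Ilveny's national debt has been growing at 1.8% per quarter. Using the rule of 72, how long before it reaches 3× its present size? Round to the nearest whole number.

63 quarters

At 1.8% it doubles every 72/1.8 ≈ 40.00 quarters.
Reaching 3× takes log₂(3) ≈ 1.58 doublings.
1.58 × 40.00 ≈ 63 quarters.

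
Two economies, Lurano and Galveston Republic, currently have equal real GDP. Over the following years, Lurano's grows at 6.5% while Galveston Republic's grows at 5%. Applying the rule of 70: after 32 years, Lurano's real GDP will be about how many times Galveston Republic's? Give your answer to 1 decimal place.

Only the 1.5-point difference matters.
70/1.5 ≈ 46.67 years per doubling of the ratio; 32 years gives 0.69 doublings, so ≈ 1.6×.

approximately 1.6 times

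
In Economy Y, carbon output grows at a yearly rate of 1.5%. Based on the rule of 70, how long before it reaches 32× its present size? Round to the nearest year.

Doubling time ≈ 70/1.5 = 46.67 years.
32× is 5 doublings, so 5 × 46.67 ≈ 233 years.

approximately 233 years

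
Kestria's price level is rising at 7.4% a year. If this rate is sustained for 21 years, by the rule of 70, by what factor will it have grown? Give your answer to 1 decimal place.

Doubles every ≈ 9.46 years (70/7.4).
21 years is 2.22 doublings; 2^2.22 ≈ 4.7×.

4.7 times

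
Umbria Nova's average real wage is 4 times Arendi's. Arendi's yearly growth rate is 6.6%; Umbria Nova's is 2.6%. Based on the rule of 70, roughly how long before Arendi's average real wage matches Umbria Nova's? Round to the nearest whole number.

35 years

What matters is the difference: 4 pp.
Rule of 70 on the gap: the ratio halves every 70/4 ≈ 17.50 years.
A 4 times gap closes after 2 halvings: 2 × 17.50 ≈ 35 years.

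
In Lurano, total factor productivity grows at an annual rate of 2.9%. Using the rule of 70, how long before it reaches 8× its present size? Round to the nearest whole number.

One doubling takes 70/2.9 = 24.14 years.
8× is 3 doublings, so 3 × 24.14 ≈ 72 years.

≈ 72 years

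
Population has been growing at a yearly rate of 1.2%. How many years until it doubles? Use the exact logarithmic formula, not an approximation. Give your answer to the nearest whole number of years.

t = ln(2) / ln(1 + 0.012) = 0.6931 / 0.011929 ≈ 58.10.
≈ 58 years.

58 years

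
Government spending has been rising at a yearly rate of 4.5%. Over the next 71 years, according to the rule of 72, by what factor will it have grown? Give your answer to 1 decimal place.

≈ 21.7 times

Doubling time ≈ 72/4.5 = 16.00 years.
71 years / 16.00 ≈ 4.44 doublings → factor 2^4.44 ≈ 21.7.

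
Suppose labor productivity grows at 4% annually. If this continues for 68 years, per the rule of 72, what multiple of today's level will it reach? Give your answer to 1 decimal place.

Doubling time ≈ 72/4 = 18.00 years.
68 years / 18.00 ≈ 3.78 doublings → factor 2^3.78 ≈ 13.7.

roughly 13.7 times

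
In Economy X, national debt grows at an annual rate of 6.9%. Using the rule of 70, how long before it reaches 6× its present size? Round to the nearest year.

At 6.9% it doubles every 70/6.9 ≈ 10.14 years.
Reaching 6× takes log₂(6) ≈ 2.58 doublings.
2.58 × 10.14 ≈ 26 years.

around 26 years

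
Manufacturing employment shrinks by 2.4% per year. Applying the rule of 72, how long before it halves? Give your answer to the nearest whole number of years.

Halving time ≈ 72 / 2.4 = 30.00 → 30 years.

roughly 30 years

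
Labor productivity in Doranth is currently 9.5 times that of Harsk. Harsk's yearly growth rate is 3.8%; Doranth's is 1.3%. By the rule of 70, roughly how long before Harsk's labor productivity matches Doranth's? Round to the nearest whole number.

Harsk gains on Doranth at 3.8% − 1.3% = 2.5 points a year.
At that relative rate the gap halves every 70/2.5 ≈ 28.00 years.
A 9.5 times gap takes log₂(9.5) ≈ 3.25 halvings to close: 3.25 × 28.00 ≈ 91 years.

91 years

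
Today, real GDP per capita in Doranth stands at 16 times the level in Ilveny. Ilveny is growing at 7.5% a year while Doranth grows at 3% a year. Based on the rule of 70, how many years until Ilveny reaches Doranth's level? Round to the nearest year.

62 years

What matters is the difference: 4.5 pp.
Rule of 70 on the gap: the ratio halves every 70/4.5 ≈ 15.56 years.
A 16 times gap closes after 4 halvings: 4 × 15.56 ≈ 62 years.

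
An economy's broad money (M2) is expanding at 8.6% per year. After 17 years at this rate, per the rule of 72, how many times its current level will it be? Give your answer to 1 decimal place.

approximately 4.1 times

Doubles every ≈ 8.37 years (72/8.6).
17 years is 2.03 doublings; 2^2.03 ≈ 4.1×.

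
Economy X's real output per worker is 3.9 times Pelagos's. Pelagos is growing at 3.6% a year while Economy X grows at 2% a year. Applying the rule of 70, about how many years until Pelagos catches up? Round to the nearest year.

What matters is the difference: 1.6 pp.
Rule of 70 on the gap: the ratio halves every 70/1.6 ≈ 43.75 years.
A 3.9 times gap takes log₂(3.9) ≈ 1.96 halvings to close: 1.96 × 43.75 ≈ 86 years.

around 86 years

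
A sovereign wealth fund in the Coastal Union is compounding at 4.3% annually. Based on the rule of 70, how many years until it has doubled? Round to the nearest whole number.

16 years

70/4.3 ≈ 16.28, so it doubles roughly every 16 years.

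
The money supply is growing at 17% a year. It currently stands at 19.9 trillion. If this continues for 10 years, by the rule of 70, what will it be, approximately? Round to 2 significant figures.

It doubles every 70/17 ≈ 4.12 years, so 10 years is 2.43 doublings.
2^2.43 ≈ 5.39; 19.9 × 5.39 ≈ 110 trillion.

around 110 trillion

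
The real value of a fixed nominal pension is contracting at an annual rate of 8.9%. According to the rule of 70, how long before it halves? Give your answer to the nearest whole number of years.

Falling at 8.9%, it halves about every 70/8.9 = 7.87 years.

roughly 8 years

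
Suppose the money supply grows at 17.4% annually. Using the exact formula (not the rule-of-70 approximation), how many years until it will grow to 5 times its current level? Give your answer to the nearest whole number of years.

10 years

t = ln(5) / ln(1 + 0.174) = 1.6094 / 0.160417 ≈ 10.03.
≈ 10 years.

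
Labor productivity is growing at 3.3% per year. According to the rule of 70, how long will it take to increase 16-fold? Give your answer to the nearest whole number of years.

Doubling time ≈ 70/3.3 = 21.21 years.
16 = 2^4, so 4 doublings → 85 years.

roughly 85 years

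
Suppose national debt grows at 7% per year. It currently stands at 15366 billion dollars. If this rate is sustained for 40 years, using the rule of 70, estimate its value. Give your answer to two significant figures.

It doubles every 70/7 ≈ 10.00 years, so 40 years is 4.00 doublings.
2^4.00 ≈ 16.00; 15366 × 16.00 ≈ 250000 billion dollars.

roughly 250000 billion dollars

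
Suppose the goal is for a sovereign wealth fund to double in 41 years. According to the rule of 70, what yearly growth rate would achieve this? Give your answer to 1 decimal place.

approximately 1.7%

70 / 41 ≈ 1.71, so about 1.7% per year.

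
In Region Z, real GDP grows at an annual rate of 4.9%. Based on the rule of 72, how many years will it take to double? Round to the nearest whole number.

Doubling time ≈ 72 / 4.9 = 14.69 years.

about 15 years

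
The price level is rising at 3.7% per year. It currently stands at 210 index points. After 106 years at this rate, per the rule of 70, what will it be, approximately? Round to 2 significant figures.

approximately 10000 index points

It doubles every 70/3.7 ≈ 18.92 years, so 106 years is 5.60 doublings.
2^5.60 ≈ 48.50; 210 × 48.50 ≈ 10000 index points.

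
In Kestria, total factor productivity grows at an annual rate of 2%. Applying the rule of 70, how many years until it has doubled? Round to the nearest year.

approximately 35 years

At 2%, doubling takes about 70/2 = 35.00 years.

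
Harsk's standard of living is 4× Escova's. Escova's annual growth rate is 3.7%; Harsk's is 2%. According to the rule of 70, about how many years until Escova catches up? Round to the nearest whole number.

around 82 years

What matters is the difference: 1.7 pp.
Rule of 70 on the gap: the ratio halves every 70/1.7 ≈ 41.18 years.
A 4× gap closes after 2 halvings: 2 × 41.18 ≈ 82 years.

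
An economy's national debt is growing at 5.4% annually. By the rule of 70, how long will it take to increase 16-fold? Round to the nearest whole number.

about 52 years

At 5.4% it doubles every 70/5.4 ≈ 12.96 years.
16 = 2^4, so 4 doublings → 52 years.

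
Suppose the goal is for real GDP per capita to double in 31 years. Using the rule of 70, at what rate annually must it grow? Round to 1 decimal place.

70 / 31 ≈ 2.26, so about 2.3% annually.

around 2.3%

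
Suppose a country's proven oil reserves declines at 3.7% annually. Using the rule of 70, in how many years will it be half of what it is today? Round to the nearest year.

roughly 19 years

Falling at 3.7%, it halves about every 70/3.7 = 18.92 years.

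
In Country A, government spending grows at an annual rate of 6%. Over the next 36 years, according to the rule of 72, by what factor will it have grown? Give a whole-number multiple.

At 6% one doubling takes ≈ 12.00 years; 36 years is 3 of them, so ×8.

around 8 times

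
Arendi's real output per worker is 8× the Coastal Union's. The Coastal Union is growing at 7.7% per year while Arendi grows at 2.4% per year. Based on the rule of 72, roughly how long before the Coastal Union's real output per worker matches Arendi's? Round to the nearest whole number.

≈ 41 years

The growth-rate gap is 7.7% − 2.4% = 5.3 percentage points.
So the ratio between them halves every 72/5.3 ≈ 13.58 years.
An 8× gap closes after 3 halvings: 3 × 13.58 ≈ 41 years.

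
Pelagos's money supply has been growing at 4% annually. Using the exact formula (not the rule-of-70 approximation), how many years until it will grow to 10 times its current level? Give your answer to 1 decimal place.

58.7 years

t = ln(10) / ln(1 + 0.04) = 2.3026 / 0.039221 ≈ 58.71.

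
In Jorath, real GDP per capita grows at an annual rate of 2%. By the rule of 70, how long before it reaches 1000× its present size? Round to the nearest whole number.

At 2% it doubles every 70/2 ≈ 35.00 years.
1000× is log₂ 1000 ≈ 9.97 doublings, so ≈ 9.97 × 35.00 = 349 years.

≈ 349 years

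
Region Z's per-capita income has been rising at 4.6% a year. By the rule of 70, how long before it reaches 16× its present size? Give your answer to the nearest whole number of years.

approximately 61 years

At 4.6% it doubles every 70/4.6 ≈ 15.22 years.
16 = 2^4, so 4 doublings → 61 years.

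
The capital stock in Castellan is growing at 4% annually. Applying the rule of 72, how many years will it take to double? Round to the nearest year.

18 years

Doubling time ≈ 72 / 4 = 18.00 years.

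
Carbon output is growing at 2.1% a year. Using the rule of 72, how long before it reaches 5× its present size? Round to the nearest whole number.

One doubling takes 72/2.1 = 34.29 years.
Reaching 5× takes log₂(5) ≈ 2.32 doublings.
2.32 × 34.29 ≈ 80 years.

80 years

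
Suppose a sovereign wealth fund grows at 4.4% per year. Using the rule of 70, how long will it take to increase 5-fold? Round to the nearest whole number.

At 4.4% it doubles every 70/4.4 ≈ 15.91 years.
Reaching 5× takes log₂(5) ≈ 2.32 doublings.
2.32 × 15.91 ≈ 37 years.

approximately 37 years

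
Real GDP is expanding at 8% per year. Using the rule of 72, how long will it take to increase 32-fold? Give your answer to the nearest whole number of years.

Doubling time ≈ 72/8 = 9.00 years.
Getting to 32× needs 5 doublings: 5 × 9.00 ≈ 45 years.

about 45 years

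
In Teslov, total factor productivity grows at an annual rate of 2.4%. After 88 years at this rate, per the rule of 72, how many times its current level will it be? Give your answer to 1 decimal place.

about 7.6 times

Doubling time ≈ 72/2.4 = 30.00 years.
88 years / 30.00 ≈ 2.93 doublings → factor 2^2.93 ≈ 7.6.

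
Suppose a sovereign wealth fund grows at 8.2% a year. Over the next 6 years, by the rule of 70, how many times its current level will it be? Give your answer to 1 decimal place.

about 1.6 times

Doubles every ≈ 8.54 years (70/8.2).
6 years is 0.70 doublings; 2^0.70 ≈ 1.6×.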